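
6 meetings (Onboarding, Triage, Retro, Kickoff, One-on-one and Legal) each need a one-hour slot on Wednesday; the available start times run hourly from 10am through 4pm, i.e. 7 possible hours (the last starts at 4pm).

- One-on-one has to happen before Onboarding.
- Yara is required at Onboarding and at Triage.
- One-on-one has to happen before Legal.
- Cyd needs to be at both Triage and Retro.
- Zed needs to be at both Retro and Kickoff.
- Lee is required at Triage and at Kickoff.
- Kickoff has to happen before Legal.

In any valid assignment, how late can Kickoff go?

3pm

Downstream work caps Kickoff at 3pm.
Kickoff at 3pm is achievable: One-on-one=10am, Onboarding=11am, Kickoff=3pm, Retro=11am, Triage=10am, Legal=4pm.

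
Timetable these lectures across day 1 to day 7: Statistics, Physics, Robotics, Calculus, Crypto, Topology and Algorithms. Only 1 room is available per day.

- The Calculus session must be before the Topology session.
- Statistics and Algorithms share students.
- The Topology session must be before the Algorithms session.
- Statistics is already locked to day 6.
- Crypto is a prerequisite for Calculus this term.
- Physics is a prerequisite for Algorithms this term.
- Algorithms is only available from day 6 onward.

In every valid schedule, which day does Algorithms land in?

day 7

Algorithms's window is day 6–day 7.
Statistics is fixed at day 6, and Algorithms can't share a day with Statistics.
So Algorithms must be day 7.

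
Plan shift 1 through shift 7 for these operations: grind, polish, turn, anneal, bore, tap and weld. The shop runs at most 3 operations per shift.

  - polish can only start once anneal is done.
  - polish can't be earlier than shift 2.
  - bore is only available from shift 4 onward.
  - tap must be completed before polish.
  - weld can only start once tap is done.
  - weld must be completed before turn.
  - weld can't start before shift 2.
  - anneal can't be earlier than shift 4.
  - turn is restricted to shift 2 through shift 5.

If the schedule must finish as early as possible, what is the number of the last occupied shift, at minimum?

The precedence chain requires at least 3 distinct shifts.
With at most 3 per shift and 7 operations, at least 3 shifts are needed.
Propagating the time windows through the other constraints, polish can't land before shift 5, so the schedule must run through at least shift 5.
5 works (last occupied shift: shift 5): for example weld in shift 2, polish in shift 5, tap in shift 1, turn in shift 3, anneal in shift 4, bore in shift 4, grind in shift 1.

5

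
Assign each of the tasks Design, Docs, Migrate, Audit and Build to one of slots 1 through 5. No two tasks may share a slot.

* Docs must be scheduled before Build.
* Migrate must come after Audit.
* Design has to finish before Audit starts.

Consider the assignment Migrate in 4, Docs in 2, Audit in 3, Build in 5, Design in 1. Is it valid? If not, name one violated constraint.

No two tasks may share a slot — holds.
Design has to finish before Audit starts — holds.
Migrate must come after Audit — holds.
Docs must be scheduled before Build — holds.

Yes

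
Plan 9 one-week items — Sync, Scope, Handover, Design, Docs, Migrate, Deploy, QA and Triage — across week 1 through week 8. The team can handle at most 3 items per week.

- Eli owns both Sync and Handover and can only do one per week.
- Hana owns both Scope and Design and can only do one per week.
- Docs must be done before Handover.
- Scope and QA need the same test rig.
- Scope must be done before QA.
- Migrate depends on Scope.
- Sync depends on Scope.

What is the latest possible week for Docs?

week 7

Downstream work caps Docs at week 7.
Docs at week 7 is achievable: Migrate -> week 2, Handover -> week 8, Triage -> week 1, Scope -> week 1, Docs -> week 7, Deploy -> week 1, Design -> week 3, Sync -> week 2, QA -> week 2.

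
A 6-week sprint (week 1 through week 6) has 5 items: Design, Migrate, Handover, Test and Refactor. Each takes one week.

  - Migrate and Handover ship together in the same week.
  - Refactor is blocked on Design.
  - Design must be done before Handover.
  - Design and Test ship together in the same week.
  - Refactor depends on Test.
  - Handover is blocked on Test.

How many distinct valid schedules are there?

55

Splitting on Design: it can be week 1 (25), week 2 (16), week 3 (9), week 4 (4), week 5 (1). Listing each branch's schedules as (Migrate, Handover, Test, Refactor) by week number:
Design=week 1: (2,2,1,2) (2,2,1,3) (2,2,1,4) (2,2,1,5) (2,2,1,6) (3,3,1,2) (3,3,1,3) (3,3,1,4) (3,3,1,5) (3,3,1,6) (4,4,1,2) (4,4,1,3) (4,4,1,4) (4,4,1,5) (4,4,1,6) (5,5,1,2) (5,5,1,3) (5,5,1,4) (5,5,1,5) (5,5,1,6) (6,6,1,2) (6,6,1,3) (6,6,1,4) (6,6,1,5) (6,6,1,6) — 25.
Design=week 2: (3,3,2,3) (3,3,2,4) (3,3,2,5) (3,3,2,6) (4,4,2,3) (4,4,2,4) (4,4,2,5) (4,4,2,6) (5,5,2,3) (5,5,2,4) (5,5,2,5) (5,5,2,6) (6,6,2,3) (6,6,2,4) (6,6,2,5) (6,6,2,6) — 16.
Design=week 3: (4,4,3,4) (4,4,3,5) (4,4,3,6) (5,5,3,4) (5,5,3,5) (5,5,3,6) (6,6,3,4) (6,6,3,5) (6,6,3,6) — 9.
Design=week 4: (5,5,4,5) (5,5,4,6) (6,6,4,5) (6,6,4,6) — 4.
Design=week 5: (6,6,5,6) — 1.
Summing: 25 + 16 + 9 + 4 + 1 = 55.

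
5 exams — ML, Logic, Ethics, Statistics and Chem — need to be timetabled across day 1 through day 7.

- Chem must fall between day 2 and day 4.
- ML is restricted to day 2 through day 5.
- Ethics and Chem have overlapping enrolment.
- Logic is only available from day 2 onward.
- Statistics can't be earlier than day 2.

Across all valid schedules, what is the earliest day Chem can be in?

day 2

Chem is available from day 2; Chem's own window allows nothing later than day 4.
Chem at day 2 is achievable: Statistics=day 2; ML=day 2; Logic=day 2; Ethics=day 1; Chem=day 2.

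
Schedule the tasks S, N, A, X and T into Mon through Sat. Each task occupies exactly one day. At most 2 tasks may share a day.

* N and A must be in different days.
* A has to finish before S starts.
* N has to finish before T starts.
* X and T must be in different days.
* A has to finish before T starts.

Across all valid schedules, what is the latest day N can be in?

Downstream work caps N at Fri.
N at Fri is achievable: N -> Fri, X -> Mon, S -> Tue, T -> Sat, A -> Mon.

Fri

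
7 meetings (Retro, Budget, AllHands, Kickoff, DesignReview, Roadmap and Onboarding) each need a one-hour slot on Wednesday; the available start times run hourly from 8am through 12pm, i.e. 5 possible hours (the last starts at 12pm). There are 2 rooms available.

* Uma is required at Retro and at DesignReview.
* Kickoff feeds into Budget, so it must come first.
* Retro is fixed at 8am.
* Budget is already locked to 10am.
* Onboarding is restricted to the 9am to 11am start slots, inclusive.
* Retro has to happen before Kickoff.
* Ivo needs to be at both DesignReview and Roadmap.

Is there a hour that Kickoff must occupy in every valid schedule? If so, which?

9am

Retro is fixed at 8am and must come before Kickoff, so Kickoff is at least 9am.
Budget is fixed at 10am and must come after Kickoff, so Kickoff is at most 9am.
So Kickoff must be 9am.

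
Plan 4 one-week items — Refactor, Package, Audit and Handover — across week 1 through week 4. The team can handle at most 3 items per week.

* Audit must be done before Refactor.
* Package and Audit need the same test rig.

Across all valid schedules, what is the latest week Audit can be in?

Downstream work caps Audit at week 3.
Audit at week 3 is achievable: Package -> week 1, Audit -> week 3, Handover -> week 1, Refactor -> week 4.

week 3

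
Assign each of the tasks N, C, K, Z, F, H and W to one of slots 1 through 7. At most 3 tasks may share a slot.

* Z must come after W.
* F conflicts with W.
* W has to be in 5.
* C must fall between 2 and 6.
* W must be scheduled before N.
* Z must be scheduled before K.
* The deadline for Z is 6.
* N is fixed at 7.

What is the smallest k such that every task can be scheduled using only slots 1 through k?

The precedence chain requires at least 3 distinct slots.
With at most 3 per slot and 7 tasks, at least 3 slots are needed.
N can't be placed before 7, so the schedule must run through at least slot 7.
7 works (last occupied slot: 7): for example N -> 7, H -> 1, K -> 7, W -> 5, Z -> 6, C -> 2, F -> 1.

7 slots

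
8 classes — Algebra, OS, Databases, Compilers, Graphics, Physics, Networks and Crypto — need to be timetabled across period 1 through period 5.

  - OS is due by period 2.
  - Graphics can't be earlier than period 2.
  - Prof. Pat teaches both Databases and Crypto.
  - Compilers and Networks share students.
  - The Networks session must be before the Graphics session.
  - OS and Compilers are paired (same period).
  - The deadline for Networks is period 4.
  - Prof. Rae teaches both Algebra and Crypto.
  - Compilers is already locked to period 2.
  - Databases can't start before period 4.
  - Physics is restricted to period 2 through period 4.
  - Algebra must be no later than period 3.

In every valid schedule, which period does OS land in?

period 2

OS must be in the same period as Compilers, which can't be before period 2, so OS is at least period 2; OS's own window allows nothing later than period 2.
So OS is pinned to period 2.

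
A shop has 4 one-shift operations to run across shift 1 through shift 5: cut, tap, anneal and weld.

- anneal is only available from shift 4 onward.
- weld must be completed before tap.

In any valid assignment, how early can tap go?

shift 2

Precedence pushes tap to at least shift 2.
tap at shift 2 is achievable: cut -> shift 1, tap -> shift 2, anneal -> shift 4, weld -> shift 1.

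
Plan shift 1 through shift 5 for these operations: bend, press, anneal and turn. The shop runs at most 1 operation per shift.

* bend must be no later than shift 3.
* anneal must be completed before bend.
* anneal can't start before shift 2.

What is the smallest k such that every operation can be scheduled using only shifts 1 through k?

4 shifts

The precedence chain requires at least 2 distinct shifts.
With at most 1 per shift and 4 operations, at least 4 shifts are needed.
Propagating the time windows through the other constraints, bend can't land before shift 3, so the schedule must run through at least shift 3.
4 works (last occupied shift: shift 4): for example press in shift 1, bend in shift 3, anneal in shift 2, turn in shift 4.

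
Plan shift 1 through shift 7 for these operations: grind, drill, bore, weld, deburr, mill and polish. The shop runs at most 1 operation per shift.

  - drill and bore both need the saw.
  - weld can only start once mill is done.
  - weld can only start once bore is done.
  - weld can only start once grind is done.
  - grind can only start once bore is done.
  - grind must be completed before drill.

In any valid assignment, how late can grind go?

Precedence pushes grind to at least shift 2; downstream work caps grind at shift 6.
grind at shift 5 is achievable: mill -> shift 2; grind -> shift 5; weld -> shift 6; polish -> shift 4; bore -> shift 1; drill -> shift 7; deburr -> shift 3.
Nothing later works — the conflict and capacity constraints rule out every shift after shift 5.

shift 5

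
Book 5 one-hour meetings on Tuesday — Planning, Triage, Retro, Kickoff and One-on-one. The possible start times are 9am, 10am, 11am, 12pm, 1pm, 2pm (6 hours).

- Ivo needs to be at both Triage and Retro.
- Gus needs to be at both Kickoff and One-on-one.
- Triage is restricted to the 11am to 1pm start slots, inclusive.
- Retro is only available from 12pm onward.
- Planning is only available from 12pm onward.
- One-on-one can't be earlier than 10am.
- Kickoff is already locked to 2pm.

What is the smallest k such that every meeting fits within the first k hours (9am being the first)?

Kickoff can't be placed before 2pm — that is hour 6 counting from 9am — so the schedule must run through at least 6 hours.
6 works (last occupied hour: 2pm): for example Planning in 12pm, One-on-one in 10am, Retro in 12pm, Triage in 11am, Kickoff in 2pm.

6 hours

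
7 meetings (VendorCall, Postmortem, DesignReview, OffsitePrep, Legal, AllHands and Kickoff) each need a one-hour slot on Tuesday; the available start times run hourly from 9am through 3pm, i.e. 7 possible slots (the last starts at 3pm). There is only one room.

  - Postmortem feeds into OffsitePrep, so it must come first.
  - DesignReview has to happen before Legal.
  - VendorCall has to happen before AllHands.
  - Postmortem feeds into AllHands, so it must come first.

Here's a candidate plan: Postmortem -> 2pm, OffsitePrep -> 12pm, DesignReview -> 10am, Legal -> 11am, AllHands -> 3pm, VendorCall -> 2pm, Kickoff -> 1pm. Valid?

No — it violates: There is only one room

There is only one room — violated.
Postmortem feeds into AllHands, so it must come first — holds.
DesignReview has to happen before Legal — holds.
Postmortem feeds into OffsitePrep, so it must come first — violated.
VendorCall has to happen before AllHands — holds.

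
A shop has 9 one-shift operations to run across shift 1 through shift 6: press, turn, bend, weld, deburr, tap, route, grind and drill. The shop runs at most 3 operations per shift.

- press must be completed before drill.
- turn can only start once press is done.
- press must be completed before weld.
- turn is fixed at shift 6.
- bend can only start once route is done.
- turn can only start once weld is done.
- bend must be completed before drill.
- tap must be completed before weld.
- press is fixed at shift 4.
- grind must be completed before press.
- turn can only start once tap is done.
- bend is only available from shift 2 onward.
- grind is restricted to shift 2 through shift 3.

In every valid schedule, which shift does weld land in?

shift 5

press is fixed at shift 4 and must come before weld, so weld is at least shift 5.
turn is fixed at shift 6 and must come after weld, so weld is at most shift 5.
So weld must be shift 5.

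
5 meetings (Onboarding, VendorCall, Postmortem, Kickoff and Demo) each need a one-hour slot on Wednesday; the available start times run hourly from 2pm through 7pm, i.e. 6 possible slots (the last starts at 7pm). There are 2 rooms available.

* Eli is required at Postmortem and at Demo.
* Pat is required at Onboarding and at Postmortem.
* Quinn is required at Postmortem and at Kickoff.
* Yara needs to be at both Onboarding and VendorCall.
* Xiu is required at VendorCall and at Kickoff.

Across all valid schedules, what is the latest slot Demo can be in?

7pm

Demo at 7pm is achievable: Kickoff=2pm; Onboarding=2pm; VendorCall=3pm; Demo=7pm; Postmortem=3pm.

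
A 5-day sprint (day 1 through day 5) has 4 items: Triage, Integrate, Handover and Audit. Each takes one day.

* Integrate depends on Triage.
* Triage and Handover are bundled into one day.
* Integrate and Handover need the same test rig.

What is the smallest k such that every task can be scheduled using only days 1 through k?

The precedence chain requires at least 2 distinct days.
2 works (last occupied day: day 2): for example Triage -> day 1; Integrate -> day 2; Handover -> day 1; Audit -> day 1.

2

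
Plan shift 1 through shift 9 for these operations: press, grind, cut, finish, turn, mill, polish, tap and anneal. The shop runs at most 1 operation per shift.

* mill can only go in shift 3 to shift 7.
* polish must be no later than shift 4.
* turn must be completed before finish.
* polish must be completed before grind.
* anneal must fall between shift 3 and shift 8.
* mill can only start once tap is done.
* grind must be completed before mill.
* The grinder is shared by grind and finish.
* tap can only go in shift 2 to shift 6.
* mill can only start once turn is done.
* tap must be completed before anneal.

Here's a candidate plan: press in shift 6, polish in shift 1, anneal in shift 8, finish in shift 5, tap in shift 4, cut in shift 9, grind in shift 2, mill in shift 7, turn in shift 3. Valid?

Yes

The grinder is shared by grind and finish — holds.
mill can only start once turn is done — holds.
mill can only start once tap is done — holds.
polish must be no later than shift 4 — holds.
anneal must fall between shift 3 and shift 8 — holds.
grind must be completed before mill — holds.
tap must be completed before anneal — holds.
turn must be completed before finish — holds.
The shop runs at most 1 operation per shift — holds.
polish must be completed before grind — holds.
tap can only go in shift 2 to shift 6 — holds.
mill can only go in shift 3 to shift 7 — holds.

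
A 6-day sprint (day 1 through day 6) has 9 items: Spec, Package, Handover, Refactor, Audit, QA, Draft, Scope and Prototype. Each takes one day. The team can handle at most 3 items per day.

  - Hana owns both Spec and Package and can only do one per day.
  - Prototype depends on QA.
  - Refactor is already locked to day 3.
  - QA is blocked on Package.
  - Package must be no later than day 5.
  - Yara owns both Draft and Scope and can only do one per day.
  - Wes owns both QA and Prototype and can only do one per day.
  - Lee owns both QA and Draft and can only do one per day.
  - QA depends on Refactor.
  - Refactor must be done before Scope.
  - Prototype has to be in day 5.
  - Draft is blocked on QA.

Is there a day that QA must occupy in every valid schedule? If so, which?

day 4

Refactor is fixed at day 3 and must come before QA, so QA is at least day 4.
Prototype is fixed at day 5 and must come after QA, so QA is at most day 4.
So QA must be day 4.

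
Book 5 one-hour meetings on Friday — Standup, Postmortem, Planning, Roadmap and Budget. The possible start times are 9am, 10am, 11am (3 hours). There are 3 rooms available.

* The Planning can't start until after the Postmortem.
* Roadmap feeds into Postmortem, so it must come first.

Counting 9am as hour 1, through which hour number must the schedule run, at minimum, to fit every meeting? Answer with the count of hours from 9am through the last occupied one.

3 hours

The precedence chain requires at least 3 distinct hours.
With at most 3 per hour and 5 meetings, at least 2 hours are needed.
3 works (last occupied hour: 11am): for example Budget in 9am, Planning in 11am, Postmortem in 10am, Standup in 9am, Roadmap in 9am.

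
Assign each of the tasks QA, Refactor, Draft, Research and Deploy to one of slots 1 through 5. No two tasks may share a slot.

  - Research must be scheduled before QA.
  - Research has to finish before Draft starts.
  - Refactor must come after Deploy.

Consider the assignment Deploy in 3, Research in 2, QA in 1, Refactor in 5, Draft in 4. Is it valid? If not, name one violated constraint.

Research has to finish before Draft starts — holds.
Research must be scheduled before QA — violated.
Refactor must come after Deploy — holds.
No two tasks may share a slot — holds.

No. Research must be scheduled before QA is not satisfied.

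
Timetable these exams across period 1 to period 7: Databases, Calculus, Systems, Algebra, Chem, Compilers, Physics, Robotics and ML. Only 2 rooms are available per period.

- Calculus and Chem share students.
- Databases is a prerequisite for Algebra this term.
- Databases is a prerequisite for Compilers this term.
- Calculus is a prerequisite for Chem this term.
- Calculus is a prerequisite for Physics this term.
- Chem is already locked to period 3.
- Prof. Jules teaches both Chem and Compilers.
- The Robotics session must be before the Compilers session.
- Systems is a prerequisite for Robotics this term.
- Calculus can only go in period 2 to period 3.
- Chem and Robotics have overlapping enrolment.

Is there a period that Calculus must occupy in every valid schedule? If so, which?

Calculus's window is period 2–period 3.
Chem is fixed at period 3, and Calculus can't share a period with Chem.
So Calculus must be period 2.

period 2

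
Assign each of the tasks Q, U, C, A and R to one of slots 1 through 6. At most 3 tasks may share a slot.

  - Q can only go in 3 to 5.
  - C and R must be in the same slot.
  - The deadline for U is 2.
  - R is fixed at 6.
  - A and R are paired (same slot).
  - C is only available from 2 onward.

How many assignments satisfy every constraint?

6

Splitting on Q: it can be 3 (2), 4 (2), 5 (2). Listing each branch's schedules as (U, C, A, R):
Q=3: (1,6,6,6) (2,6,6,6) — 2.
Q=4: (1,6,6,6) (2,6,6,6) — 2.
Q=5: (1,6,6,6) (2,6,6,6) — 2.
Summing: 2 + 2 + 2 = 6.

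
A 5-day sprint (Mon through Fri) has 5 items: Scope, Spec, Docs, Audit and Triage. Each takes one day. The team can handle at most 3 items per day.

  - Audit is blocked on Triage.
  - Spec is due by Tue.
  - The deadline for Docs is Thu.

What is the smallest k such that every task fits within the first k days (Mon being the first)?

2

The precedence chain requires at least 2 distinct days.
With at most 3 per day and 5 tasks, at least 2 days are needed.
2 works (last occupied day: Tue): for example Scope in Mon, Audit in Tue, Docs in Tue, Triage in Mon, Spec in Mon.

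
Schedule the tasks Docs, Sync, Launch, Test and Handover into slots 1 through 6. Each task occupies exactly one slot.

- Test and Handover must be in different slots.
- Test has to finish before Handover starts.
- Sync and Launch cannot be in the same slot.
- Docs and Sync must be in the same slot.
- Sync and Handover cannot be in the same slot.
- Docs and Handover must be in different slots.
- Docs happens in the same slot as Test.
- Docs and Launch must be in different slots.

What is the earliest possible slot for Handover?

Precedence pushes Handover to at least 2.
Handover at 2 is achievable: Test -> 1, Sync -> 1, Launch -> 2, Handover -> 2, Docs -> 1.

2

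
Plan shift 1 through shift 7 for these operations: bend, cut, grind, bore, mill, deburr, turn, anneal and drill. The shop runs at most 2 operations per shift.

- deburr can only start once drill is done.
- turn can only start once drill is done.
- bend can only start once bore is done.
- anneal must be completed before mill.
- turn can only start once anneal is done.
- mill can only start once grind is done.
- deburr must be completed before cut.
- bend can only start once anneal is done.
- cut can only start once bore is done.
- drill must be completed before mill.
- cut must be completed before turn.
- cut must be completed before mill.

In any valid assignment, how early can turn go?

shift 4

Precedence pushes turn to at least shift 4.
turn at shift 4 is achievable: turn -> shift 4; bore -> shift 2; cut -> shift 3; deburr -> shift 2; bend -> shift 5; drill -> shift 1; grind -> shift 3; anneal -> shift 1; mill -> shift 4.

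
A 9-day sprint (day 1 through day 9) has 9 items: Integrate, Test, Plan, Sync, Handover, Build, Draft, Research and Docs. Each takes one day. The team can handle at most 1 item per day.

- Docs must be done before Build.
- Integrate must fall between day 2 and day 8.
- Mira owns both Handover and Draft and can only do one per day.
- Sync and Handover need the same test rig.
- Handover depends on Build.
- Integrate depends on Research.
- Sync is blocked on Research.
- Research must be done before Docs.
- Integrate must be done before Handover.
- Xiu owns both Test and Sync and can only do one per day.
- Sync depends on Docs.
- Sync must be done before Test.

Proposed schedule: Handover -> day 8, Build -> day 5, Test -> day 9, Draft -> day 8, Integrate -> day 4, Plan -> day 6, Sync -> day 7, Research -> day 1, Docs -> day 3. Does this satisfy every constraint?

Invalid. Mira owns both Handover and Draft and can only do one per day.

Sync and Handover need the same test rig — holds.
The team can handle at most 1 item per day — violated.
Sync depends on Docs — holds.
Sync must be done before Test — holds.
Research must be done before Docs — holds.
Integrate must be done before Handover — holds.
Mira owns both Handover and Draft and can only do one per day — violated.
Handover depends on Build — holds.
Docs must be done before Build — holds.
Integrate depends on Research — holds.
Sync is blocked on Research — holds.
Xiu owns both Test and Sync and can only do one per day — holds.
Integrate must fall between day 2 and day 8 — holds.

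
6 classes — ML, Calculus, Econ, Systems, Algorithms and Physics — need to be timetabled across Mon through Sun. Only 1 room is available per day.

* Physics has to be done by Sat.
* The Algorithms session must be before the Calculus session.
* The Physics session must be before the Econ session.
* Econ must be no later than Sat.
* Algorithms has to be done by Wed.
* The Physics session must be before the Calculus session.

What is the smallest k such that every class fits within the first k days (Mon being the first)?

The precedence chain requires at least 2 distinct days.
With at most 1 per day and 6 classes, at least 6 days are needed.
6 works (last occupied day: Sat): for example ML -> Fri; Physics -> Tue; Econ -> Thu; Systems -> Sat; Calculus -> Wed; Algorithms -> Mon.

6 days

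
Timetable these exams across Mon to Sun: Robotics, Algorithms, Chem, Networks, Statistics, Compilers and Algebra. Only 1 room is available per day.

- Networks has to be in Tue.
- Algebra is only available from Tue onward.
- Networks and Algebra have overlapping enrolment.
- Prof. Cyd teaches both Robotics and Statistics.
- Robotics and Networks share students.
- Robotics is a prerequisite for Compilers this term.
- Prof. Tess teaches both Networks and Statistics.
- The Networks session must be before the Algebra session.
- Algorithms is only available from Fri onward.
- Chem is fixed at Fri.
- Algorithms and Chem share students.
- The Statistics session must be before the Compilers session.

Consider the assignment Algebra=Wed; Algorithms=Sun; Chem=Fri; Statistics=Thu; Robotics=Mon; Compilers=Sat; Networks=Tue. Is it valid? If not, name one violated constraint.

Valid

Prof. Tess teaches both Networks and Statistics — holds.
Networks has to be in Tue — holds.
Algorithms is only available from Fri onward — holds.
Algorithms and Chem share students — holds.
Networks and Algebra have overlapping enrolment — holds.
The Statistics session must be before the Compilers session — holds.
Prof. Cyd teaches both Robotics and Statistics — holds.
Algebra is only available from Tue onward — holds.
Robotics is a prerequisite for Compilers this term — holds.
Chem is fixed at Fri — holds.
Robotics and Networks share students — holds.
The Networks session must be before the Algebra session — holds.
Only 1 room is available per day — holds.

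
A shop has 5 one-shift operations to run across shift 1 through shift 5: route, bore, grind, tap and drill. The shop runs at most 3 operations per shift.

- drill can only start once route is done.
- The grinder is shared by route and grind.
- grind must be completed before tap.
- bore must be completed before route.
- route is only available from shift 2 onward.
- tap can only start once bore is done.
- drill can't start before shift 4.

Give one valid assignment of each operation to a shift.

route -> shift 2, tap -> shift 2, drill -> shift 4, bore -> shift 1, grind -> shift 1

Checking: grind(shift 1) before tap(shift 2); bore(shift 1) before route(shift 2); bore(shift 1) before tap(shift 2); route(shift 2) before drill(shift 4); route(shift 2) != grind(shift 1); drill=shift 4 in [shift 4,shift 5]; route=shift 2 in [shift 2,shift 5]; max 2 per shift (cap 3).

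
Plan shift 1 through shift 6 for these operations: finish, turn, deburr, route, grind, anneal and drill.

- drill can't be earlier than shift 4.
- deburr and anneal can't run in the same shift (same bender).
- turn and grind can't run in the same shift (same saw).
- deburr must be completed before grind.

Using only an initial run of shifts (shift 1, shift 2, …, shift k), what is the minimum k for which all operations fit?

The precedence chain requires at least 2 distinct shifts.
drill can't be placed before shift 4, so the schedule must run through at least shift 4.
4 works (last occupied shift: shift 4): for example turn=shift 1; grind=shift 2; deburr=shift 1; route=shift 1; anneal=shift 2; drill=shift 4; finish=shift 1.

4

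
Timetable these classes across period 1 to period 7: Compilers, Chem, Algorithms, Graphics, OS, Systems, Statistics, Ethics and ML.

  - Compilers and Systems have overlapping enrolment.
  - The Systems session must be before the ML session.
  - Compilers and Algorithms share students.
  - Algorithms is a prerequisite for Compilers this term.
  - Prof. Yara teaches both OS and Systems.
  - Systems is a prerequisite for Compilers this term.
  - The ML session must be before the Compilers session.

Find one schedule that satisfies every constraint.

Algorithms=period 1, ML=period 2, OS=period 2, Graphics=period 1, Statistics=period 1, Systems=period 1, Ethics=period 1, Chem=period 1, Compilers=period 3

Checking: ML(period 2) before Compilers(period 3); Systems(period 1) before ML(period 2); Systems(period 1) before Compilers(period 3); Algorithms(period 1) before Compilers(period 3); OS(period 2) != Systems(period 1); Compilers(period 3) != Systems(period 1); Compilers(period 3) != Algorithms(period 1).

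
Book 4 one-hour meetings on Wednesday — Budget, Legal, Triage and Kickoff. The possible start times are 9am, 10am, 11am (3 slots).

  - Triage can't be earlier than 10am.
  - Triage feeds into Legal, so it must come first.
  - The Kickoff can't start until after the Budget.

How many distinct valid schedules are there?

Enumerating: Triage in 10am, Kickoff in 10am, Legal in 11am, Budget in 9am | Budget -> 9am, Legal -> 11am, Kickoff -> 11am, Triage -> 10am | Triage -> 10am, Legal -> 11am, Budget -> 10am, Kickoff -> 11am.

3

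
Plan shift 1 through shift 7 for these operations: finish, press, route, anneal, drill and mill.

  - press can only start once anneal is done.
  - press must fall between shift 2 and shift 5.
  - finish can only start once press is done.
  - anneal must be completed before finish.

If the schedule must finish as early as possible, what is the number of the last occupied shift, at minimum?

The precedence chain requires at least 3 distinct shifts.
3 works (last occupied shift: shift 3): for example anneal -> shift 1, press -> shift 2, finish -> shift 3, drill -> shift 1, route -> shift 1, mill -> shift 1.

3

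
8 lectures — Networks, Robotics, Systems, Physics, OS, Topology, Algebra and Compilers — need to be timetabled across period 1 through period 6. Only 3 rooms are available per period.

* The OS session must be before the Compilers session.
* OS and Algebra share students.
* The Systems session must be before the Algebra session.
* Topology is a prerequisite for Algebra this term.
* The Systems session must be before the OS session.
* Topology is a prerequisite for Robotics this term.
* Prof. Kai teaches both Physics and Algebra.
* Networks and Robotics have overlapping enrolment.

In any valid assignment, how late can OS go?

period 5

Precedence pushes OS to at least period 2; downstream work caps OS at period 5.
OS at period 5 is achievable: Networks in period 1; OS in period 5; Topology in period 1; Robotics in period 2; Compilers in period 6; Algebra in period 2; Systems in period 1; Physics in period 3.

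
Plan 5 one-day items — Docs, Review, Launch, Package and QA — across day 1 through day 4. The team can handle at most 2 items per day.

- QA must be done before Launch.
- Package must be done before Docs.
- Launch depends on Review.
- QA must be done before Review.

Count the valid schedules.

24

Splitting on Docs: it can be day 2 (4), day 3 (8), day 4 (12). Listing each branch's schedules as (Review, Launch, Package, QA) by day number:
Docs=day 2: (2,3,1,1) (2,4,1,1) (3,4,1,1) (3,4,1,2) — 4.
Docs=day 3: (2,3,1,1) (2,3,2,1) (2,4,1,1) (2,4,2,1) (3,4,1,1) (3,4,1,2) (3,4,2,1) (3,4,2,2) — 8.
Docs=day 4: (2,3,1,1) (2,3,2,1) (2,3,3,1) (2,4,1,1) (2,4,2,1) (2,4,3,1) (3,4,1,1) (3,4,1,2) (3,4,2,1) (3,4,2,2) (3,4,3,1) (3,4,3,2) — 12.
Summing: 4 + 8 + 12 = 24.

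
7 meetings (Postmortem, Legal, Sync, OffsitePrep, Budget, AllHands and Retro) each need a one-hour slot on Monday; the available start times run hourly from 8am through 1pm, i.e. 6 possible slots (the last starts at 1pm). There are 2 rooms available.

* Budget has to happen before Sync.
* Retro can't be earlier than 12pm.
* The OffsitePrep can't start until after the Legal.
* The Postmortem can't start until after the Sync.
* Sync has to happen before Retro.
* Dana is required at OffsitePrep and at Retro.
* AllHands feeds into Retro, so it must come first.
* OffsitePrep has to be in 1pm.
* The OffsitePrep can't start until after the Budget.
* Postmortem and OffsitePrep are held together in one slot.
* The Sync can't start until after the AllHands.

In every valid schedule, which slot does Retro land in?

Retro's window is 12pm–1pm.
OffsitePrep is fixed at 1pm, and Retro can't share a slot with OffsitePrep.
So Retro must be 12pm.

12pm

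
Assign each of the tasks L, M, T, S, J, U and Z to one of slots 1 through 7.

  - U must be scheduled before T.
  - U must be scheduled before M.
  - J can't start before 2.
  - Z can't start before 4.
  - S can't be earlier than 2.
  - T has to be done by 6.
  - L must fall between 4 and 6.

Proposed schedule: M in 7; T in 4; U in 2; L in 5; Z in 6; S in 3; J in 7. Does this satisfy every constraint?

Z can't start before 4 — holds.
U must be scheduled before M — holds.
J can't start before 2 — holds.
L must fall between 4 and 6 — holds.
T has to be done by 6 — holds.
U must be scheduled before T — holds.
S can't be earlier than 2 — holds.

Valid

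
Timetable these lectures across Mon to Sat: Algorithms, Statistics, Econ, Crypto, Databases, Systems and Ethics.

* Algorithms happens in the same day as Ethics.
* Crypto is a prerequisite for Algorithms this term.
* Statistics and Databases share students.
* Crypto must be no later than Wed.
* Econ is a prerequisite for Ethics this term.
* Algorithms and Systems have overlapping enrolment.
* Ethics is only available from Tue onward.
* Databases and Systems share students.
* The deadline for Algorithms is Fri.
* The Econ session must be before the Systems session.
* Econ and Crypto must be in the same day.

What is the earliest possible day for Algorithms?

Tue

Precedence pushes Algorithms to at least Tue; Algorithms's own window allows nothing later than Fri.
Algorithms at Tue is achievable: Databases=Tue; Statistics=Mon; Crypto=Mon; Algorithms=Tue; Systems=Wed; Econ=Mon; Ethics=Tue.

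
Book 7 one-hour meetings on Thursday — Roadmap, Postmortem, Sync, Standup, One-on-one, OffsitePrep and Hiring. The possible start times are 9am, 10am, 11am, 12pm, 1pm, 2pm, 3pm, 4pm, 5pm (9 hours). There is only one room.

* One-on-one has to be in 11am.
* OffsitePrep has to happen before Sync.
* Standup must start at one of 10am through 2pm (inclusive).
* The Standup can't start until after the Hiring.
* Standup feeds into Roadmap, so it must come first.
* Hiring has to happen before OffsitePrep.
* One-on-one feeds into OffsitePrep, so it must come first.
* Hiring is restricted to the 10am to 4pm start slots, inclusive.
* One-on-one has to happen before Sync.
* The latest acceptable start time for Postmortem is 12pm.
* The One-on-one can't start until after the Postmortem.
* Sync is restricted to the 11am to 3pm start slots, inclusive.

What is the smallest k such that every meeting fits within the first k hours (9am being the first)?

The precedence chain requires at least 4 distinct hours.
With at most 1 per hour and 7 meetings, at least 7 hours are needed.
Propagating the time windows through the other constraints, Sync can't land before 1pm — that is hour 5 counting from 9am — so the schedule must run through at least 5 hours.
7 works (last occupied hour: 3pm): for example Hiring -> 10am; One-on-one -> 11am; Sync -> 1pm; OffsitePrep -> 12pm; Postmortem -> 9am; Roadmap -> 3pm; Standup -> 2pm.

7 hours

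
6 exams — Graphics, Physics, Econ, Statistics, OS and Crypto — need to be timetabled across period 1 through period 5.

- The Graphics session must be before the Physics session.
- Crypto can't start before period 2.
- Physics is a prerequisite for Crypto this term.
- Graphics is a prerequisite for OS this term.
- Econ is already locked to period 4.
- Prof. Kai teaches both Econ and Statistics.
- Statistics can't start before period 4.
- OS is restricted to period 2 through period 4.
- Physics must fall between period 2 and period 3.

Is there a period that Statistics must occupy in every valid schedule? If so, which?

Statistics's window is period 4–period 5.
Econ is fixed at period 4, and Statistics can't share a period with Econ.
So Statistics must be period 5.

period 5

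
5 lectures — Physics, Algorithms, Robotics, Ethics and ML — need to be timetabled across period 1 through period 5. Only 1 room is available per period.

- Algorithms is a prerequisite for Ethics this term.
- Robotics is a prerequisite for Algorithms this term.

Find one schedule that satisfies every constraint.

ML -> period 5, Algorithms -> period 2, Robotics -> period 1, Ethics -> period 3, Physics -> period 4

Checking: Algorithms(period 2) before Ethics(period 3); Robotics(period 1) before Algorithms(period 2); max 1 per period (cap 1).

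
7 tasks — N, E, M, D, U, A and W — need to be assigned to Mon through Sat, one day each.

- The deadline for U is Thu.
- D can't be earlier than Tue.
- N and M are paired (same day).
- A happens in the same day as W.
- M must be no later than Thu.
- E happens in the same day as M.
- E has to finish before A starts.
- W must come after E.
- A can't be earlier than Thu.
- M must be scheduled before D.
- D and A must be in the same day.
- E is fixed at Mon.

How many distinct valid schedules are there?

Splitting on D: it can be Thu (4), Fri (4), Sat (4). Listing each branch's schedules as (N, E, M, U, A, W):
D=Thu: (Mon,Mon,Mon,Mon,Thu,Thu) (Mon,Mon,Mon,Tue,Thu,Thu) (Mon,Mon,Mon,Wed,Thu,Thu) (Mon,Mon,Mon,Thu,Thu,Thu) — 4.
D=Fri: (Mon,Mon,Mon,Mon,Fri,Fri) (Mon,Mon,Mon,Tue,Fri,Fri) (Mon,Mon,Mon,Wed,Fri,Fri) (Mon,Mon,Mon,Thu,Fri,Fri) — 4.
D=Sat: (Mon,Mon,Mon,Mon,Sat,Sat) (Mon,Mon,Mon,Tue,Sat,Sat) (Mon,Mon,Mon,Wed,Sat,Sat) (Mon,Mon,Mon,Thu,Sat,Sat) — 4.
Summing: 4 + 4 + 4 = 12.

12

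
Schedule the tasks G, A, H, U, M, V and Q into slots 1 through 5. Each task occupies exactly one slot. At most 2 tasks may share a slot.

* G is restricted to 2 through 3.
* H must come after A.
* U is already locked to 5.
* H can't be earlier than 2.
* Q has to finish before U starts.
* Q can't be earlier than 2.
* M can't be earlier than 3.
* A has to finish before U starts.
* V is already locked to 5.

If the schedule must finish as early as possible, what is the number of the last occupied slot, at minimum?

The precedence chain requires at least 2 distinct slots.
With at most 2 per slot and 7 tasks, at least 4 slots are needed.
U can't be placed before 5, so the schedule must run through at least slot 5.
5 works (last occupied slot: 5): for example Q -> 3, U -> 5, H -> 2, M -> 3, A -> 1, G -> 2, V -> 5.

5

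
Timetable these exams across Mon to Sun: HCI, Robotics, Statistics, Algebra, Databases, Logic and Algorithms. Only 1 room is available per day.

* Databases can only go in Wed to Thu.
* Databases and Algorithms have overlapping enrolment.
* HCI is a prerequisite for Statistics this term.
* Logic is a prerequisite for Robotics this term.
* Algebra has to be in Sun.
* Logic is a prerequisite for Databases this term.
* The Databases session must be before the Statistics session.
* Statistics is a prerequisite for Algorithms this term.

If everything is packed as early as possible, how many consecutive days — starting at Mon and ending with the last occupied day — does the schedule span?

7

The precedence chain requires at least 4 distinct days.
With at most 1 per day and 7 exams, at least 7 days are needed.
Algebra can't be placed before Sun — that is day 7 counting from Mon — so the schedule must run through at least 7 days.
7 works (last occupied day: Sun): for example Algorithms=Sat, Databases=Wed, Robotics=Fri, HCI=Tue, Logic=Mon, Algebra=Sun, Statistics=Thu.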